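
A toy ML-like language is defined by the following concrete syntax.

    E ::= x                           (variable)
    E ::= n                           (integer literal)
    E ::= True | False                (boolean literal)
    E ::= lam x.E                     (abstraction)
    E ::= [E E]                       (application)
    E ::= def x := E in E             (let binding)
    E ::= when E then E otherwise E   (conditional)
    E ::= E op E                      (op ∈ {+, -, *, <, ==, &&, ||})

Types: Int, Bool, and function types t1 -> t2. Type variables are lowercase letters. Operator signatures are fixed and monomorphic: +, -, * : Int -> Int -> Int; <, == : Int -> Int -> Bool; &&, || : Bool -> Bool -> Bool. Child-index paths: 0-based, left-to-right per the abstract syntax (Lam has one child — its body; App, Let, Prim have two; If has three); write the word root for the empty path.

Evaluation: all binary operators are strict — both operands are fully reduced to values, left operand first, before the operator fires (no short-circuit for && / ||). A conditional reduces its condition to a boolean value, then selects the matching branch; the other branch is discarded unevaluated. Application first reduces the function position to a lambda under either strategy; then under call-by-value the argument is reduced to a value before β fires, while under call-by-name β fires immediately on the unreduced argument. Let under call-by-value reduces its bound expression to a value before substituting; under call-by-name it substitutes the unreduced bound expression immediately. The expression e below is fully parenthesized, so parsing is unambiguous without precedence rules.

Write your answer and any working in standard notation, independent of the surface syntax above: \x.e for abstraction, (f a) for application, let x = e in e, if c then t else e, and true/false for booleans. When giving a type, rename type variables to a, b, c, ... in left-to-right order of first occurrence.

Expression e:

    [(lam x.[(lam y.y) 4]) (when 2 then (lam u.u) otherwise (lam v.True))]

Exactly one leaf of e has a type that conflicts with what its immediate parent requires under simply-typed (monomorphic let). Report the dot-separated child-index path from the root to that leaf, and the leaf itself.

Answer: 1.0 : 2

Derivation:
y : b
\y._ : b -> b
  unify b -> b ~ Int -> c
  unify b ~ Int
  unify Int ~ c
_ _ : Int
\x._ : a -> Int
  unify Int ~ Bool
  FAIL: mismatch Int ~ Bool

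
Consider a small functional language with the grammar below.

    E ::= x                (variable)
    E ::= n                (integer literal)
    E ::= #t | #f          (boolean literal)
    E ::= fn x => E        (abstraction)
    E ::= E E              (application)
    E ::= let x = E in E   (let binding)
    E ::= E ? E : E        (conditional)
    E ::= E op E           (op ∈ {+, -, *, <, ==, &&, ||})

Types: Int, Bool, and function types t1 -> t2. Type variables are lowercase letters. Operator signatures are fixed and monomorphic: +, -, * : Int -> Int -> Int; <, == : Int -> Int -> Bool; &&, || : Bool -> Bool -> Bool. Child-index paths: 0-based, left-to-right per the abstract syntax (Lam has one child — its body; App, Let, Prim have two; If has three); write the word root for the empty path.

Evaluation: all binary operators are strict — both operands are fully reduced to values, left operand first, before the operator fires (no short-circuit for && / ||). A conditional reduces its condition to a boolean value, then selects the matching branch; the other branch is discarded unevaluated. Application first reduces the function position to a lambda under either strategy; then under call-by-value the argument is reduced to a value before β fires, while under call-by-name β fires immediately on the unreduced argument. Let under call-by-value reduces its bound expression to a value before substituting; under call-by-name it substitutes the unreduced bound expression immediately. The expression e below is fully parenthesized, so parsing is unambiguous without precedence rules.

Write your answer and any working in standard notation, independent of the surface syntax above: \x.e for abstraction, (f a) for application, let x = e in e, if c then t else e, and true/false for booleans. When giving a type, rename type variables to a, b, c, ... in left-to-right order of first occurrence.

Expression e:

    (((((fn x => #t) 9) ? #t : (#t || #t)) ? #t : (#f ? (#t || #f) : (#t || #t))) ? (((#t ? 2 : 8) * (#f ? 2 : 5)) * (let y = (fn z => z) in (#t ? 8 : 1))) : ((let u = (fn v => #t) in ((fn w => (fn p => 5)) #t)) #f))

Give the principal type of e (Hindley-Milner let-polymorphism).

Derivation:
\x._ : a -> Bool
  unify a -> Bool ~ Int -> b
  unify a ~ Int
  unify Bool ~ b
_ _ : Bool
  unify Bool ~ Bool
  unify Bool ~ Bool
  unify Bool ~ Bool
  unify Bool ~ Bool
  unify Bool ~ Bool
  unify Bool ~ Bool
  unify Bool ~ Bool
  unify Bool ~ Bool
  unify Bool ~ Bool
  unify Bool ~ Bool
  unify Bool ~ Bool
  unify Bool ~ Bool
  unify Bool ~ Bool
  unify Bool ~ Bool
  unify Int ~ Int
  unify Int ~ Int
  unify Bool ~ Bool
  unify Int ~ Int
  unify Int ~ Int
  unify Int ~ Int
z : c
\z._ : c -> c
let y : forall. c -> c
  unify Bool ~ Bool
  unify Int ~ Int
  unify Int ~ Int
\v._ : d -> Bool
let u : forall. d -> Bool
\p._ : f -> Int
\w._ : e -> f -> Int
  unify e -> f -> Int ~ Bool -> g
  unify e ~ Bool
  unify f -> Int ~ g
_ _ : f -> Int
  unify f -> Int ~ Bool -> h
  unify f ~ Bool
  unify Int ~ h
_ _ : Int
  unify Int ~ Int

Answer: Int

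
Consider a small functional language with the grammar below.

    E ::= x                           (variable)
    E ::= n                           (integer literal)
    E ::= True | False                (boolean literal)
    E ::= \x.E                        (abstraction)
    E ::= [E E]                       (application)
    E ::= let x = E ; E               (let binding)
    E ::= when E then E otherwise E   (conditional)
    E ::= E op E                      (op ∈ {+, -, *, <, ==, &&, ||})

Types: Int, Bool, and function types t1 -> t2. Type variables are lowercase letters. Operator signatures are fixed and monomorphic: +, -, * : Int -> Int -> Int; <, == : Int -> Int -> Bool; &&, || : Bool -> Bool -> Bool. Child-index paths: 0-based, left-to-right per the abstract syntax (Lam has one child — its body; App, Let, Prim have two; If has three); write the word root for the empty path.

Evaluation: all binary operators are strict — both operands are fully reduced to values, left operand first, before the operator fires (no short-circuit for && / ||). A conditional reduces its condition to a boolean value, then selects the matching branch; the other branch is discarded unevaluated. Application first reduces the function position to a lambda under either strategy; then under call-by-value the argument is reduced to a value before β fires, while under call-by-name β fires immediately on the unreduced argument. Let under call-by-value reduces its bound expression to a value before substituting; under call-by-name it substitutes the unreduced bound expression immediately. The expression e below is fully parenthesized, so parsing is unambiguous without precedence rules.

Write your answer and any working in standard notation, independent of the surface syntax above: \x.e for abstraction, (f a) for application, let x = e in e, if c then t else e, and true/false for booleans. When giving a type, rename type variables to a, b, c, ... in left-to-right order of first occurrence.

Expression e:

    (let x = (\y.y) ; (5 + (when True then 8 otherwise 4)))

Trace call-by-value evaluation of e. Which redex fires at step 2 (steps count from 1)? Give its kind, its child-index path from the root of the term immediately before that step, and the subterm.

Answer: if at 1 : (if true then 8 else 4)

Trace:
step 0: (let x = (\y.y) in (5 + (if true then 8 else 4)))
step 1: [let@root] (5 + (if true then 8 else 4))
step 2: [if@1] (5 + 8)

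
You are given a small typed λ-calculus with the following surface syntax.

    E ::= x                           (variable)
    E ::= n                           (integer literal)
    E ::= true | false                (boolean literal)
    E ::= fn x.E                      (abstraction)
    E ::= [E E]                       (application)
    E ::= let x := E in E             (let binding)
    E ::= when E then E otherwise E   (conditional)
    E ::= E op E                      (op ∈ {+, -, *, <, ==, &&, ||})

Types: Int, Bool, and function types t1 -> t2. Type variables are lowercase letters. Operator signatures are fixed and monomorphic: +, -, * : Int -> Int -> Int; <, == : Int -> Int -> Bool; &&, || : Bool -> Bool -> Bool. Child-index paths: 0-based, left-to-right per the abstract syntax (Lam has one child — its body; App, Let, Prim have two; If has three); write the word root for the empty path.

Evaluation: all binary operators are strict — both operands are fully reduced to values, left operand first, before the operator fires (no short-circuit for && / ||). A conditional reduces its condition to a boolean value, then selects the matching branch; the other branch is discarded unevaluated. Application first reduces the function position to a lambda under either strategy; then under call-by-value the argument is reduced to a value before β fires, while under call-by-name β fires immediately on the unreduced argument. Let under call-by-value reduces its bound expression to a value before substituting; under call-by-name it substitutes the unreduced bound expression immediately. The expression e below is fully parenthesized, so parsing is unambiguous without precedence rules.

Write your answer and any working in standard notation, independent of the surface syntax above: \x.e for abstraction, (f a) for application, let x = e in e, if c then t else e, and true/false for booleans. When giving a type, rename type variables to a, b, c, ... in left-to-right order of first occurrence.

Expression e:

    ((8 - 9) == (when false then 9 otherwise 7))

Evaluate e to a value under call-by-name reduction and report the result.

Answer: false

Working:
step 0: ((8 - 9) == (if false then 9 else 7))
step 1: [delta@0] (-1 == (if false then 9 else 7))
step 2: [if@1] (-1 == 7)
step 3: [delta@root] false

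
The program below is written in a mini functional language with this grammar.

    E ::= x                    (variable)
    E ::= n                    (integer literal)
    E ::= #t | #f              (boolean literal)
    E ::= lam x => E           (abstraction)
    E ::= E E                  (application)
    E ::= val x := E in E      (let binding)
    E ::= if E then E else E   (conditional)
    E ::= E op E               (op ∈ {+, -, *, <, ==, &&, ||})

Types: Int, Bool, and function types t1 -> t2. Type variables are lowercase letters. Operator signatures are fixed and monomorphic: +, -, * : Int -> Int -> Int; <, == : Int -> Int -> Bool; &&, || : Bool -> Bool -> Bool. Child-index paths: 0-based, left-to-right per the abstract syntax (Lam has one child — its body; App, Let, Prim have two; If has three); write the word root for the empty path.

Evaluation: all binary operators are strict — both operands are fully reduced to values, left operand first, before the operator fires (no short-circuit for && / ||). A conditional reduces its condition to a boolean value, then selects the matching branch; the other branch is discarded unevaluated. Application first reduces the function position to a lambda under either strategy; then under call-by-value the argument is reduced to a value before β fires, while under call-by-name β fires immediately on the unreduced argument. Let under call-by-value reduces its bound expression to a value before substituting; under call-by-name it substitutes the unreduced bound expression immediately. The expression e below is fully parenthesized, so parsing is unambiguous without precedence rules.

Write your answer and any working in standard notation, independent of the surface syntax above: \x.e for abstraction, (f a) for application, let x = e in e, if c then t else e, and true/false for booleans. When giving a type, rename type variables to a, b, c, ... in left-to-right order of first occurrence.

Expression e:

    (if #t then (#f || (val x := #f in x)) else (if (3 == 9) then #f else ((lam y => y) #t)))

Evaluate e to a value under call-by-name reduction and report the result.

Answer: false

Working:
step 0: (if true then (false || (let x = false in x)) else (if (3 == 9) then false else ((\y.y) true)))
step 1: [if@root] (false || (let x = false in x))
step 2: [let@1] (false || false)
step 3: [delta@root] false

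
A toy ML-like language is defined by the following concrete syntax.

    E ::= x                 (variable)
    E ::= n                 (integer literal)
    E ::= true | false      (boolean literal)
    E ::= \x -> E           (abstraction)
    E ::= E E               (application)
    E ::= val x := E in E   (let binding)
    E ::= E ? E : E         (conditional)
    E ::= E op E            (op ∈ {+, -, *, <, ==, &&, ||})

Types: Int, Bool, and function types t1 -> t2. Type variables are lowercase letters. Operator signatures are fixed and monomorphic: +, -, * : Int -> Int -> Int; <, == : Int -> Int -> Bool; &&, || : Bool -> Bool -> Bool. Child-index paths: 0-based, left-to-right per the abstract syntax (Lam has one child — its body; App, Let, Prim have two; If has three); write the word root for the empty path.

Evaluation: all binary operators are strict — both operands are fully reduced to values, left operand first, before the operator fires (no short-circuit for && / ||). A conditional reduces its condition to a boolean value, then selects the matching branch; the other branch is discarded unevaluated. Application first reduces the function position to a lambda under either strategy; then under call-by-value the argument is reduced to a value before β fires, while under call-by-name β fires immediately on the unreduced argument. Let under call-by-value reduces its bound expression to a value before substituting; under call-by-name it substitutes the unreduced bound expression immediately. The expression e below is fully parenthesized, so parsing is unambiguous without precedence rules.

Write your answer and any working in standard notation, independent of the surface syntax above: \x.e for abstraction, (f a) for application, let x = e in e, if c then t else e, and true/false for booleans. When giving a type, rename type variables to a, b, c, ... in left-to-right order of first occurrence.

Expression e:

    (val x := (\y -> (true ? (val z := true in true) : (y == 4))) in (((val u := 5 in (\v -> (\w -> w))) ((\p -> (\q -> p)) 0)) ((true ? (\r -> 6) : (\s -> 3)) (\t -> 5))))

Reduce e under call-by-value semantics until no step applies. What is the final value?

Trace:
step 0: (let x = (\y.(if true then (let z = true in true) else (y == 4))) in (((let u = 5 in (\v.(\w.w))) ((\p.(\q.p)) 0)) ((if true then (\r.6) else (\s.3)) (\t.5))))
step 1: [let@root] (((let u = 5 in (\v.(\w.w))) ((\p.(\q.p)) 0)) ((if true then (\r.6) else (\s.3)) (\t.5)))
step 2: [let@0.0] (((\v.(\w.w)) ((\p.(\q.p)) 0)) ((if true then (\r.6) else (\s.3)) (\t.5)))
step 3: [beta@0.1] (((\v.(\w.w)) (\q.0)) ((if true then (\r.6) else (\s.3)) (\t.5)))
step 4: [beta@0] ((\w.w) ((if true then (\r.6) else (\s.3)) (\t.5)))
step 5: [if@1.0] ((\w.w) ((\r.6) (\t.5)))
step 6: [beta@1] ((\w.w) 6)
step 7: [beta@root] 6

Answer: 6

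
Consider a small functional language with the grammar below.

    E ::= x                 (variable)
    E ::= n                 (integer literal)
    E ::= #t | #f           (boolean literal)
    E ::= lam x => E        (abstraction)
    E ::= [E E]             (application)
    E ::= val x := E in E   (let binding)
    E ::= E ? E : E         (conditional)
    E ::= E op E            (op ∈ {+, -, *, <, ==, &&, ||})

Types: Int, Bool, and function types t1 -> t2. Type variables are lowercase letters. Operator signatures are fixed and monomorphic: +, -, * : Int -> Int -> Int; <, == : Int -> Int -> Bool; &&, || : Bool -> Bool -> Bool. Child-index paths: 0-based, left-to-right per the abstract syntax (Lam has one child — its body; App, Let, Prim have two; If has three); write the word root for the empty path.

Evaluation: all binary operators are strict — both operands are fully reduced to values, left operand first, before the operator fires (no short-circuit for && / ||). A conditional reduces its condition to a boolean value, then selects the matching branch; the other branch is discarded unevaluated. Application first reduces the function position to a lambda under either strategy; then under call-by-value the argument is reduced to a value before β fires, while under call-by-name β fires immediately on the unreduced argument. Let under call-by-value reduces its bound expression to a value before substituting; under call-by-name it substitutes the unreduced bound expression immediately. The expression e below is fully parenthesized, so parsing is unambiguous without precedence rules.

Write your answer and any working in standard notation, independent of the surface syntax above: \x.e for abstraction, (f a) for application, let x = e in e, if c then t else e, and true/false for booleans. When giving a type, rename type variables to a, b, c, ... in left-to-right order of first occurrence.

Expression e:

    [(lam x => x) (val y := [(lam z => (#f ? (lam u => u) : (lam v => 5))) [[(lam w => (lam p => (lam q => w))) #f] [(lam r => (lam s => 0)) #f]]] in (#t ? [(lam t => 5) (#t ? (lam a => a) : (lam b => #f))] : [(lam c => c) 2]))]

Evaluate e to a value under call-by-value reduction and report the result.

Derivation:
step 0: ((\x.x) (let y = ((\z.(if false then (\u.u) else (\v.5))) (((\w.(\p.(\q.w))) false) ((\r.(\s.0)) false))) in (if true then ((\t.5) (if true then (\a.a) else (\b.false))) else ((\c.c) 2))))
step 1: [beta@1.0.1.0] ((\x.x) (let y = ((\z.(if false then (\u.u) else (\v.5))) ((\p.(\q.false)) ((\r.(\s.0)) false))) in (if true then ((\t.5) (if true then (\a.a) else (\b.false))) else ((\c.c) 2))))
step 2: [beta@1.0.1.1] ((\x.x) (let y = ((\z.(if false then (\u.u) else (\v.5))) ((\p.(\q.false)) (\s.0))) in (if true then ((\t.5) (if true then (\a.a) else (\b.false))) else ((\c.c) 2))))
step 3: [beta@1.0.1] ((\x.x) (let y = ((\z.(if false then (\u.u) else (\v.5))) (\q.false)) in (if true then ((\t.5) (if true then (\a.a) else (\b.false))) else ((\c.c) 2))))
step 4: [beta@1.0] ((\x.x) (let y = (if false then (\u.u) else (\v.5)) in (if true then ((\t.5) (if true then (\a.a) else (\b.false))) else ((\c.c) 2))))
step 5: [if@1.0] ((\x.x) (let y = (\v.5) in (if true then ((\t.5) (if true then (\a.a) else (\b.false))) else ((\c.c) 2))))
step 6: [let@1] ((\x.x) (if true then ((\t.5) (if true then (\a.a) else (\b.false))) else ((\c.c) 2)))
step 7: [if@1] ((\x.x) ((\t.5) (if true then (\a.a) else (\b.false))))
step 8: [if@1.1] ((\x.x) ((\t.5) (\a.a)))
step 9: [beta@1] ((\x.x) 5)
step 10: [beta@root] 5

Answer: 5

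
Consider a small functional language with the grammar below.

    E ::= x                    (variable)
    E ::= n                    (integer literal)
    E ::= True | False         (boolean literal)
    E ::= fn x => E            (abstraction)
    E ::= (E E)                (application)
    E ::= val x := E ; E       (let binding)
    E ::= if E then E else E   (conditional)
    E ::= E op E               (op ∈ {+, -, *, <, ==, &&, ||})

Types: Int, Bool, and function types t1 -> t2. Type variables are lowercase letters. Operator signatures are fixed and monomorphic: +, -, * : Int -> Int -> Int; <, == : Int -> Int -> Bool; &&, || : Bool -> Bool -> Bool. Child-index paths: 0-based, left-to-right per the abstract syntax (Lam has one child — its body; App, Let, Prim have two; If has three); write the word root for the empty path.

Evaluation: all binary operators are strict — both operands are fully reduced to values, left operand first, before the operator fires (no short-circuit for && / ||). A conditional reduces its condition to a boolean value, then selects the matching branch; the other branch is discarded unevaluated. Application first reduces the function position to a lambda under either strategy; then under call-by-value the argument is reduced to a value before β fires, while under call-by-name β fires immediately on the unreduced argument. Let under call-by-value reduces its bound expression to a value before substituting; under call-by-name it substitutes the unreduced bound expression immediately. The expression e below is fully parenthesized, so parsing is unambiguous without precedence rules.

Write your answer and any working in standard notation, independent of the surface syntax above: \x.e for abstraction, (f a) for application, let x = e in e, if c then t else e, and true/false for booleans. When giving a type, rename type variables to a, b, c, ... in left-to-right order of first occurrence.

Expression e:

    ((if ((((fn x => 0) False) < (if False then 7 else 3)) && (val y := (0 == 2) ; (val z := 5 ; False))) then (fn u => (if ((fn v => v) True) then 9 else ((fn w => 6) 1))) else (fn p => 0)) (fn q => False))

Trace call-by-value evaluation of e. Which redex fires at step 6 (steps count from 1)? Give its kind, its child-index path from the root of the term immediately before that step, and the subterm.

Answer: let at 0.0.1 : (let z = 5 in false)

Working:
step 0: ((if ((((\x.0) false) < (if false then 7 else 3)) && (let y = (0 == 2) in (let z = 5 in false))) then (\u.(if ((\v.v) true) then 9 else ((\w.6) 1))) else (\p.0)) (\q.false))
step 1: [beta@0.0.0.0] ((if ((0 < (if false then 7 else 3)) && (let y = (0 == 2) in (let z = 5 in false))) then (\u.(if ((\v.v) true) then 9 else ((\w.6) 1))) else (\p.0)) (\q.false))
step 2: [if@0.0.0.1] ((if ((0 < 3) && (let y = (0 == 2) in (let z = 5 in false))) then (\u.(if ((\v.v) true) then 9 else ((\w.6) 1))) else (\p.0)) (\q.false))
step 3: [delta@0.0.0] ((if (true && (let y = (0 == 2) in (let z = 5 in false))) then (\u.(if ((\v.v) true) then 9 else ((\w.6) 1))) else (\p.0)) (\q.false))
step 4: [delta@0.0.1.0] ((if (true && (let y = false in (let z = 5 in false))) then (\u.(if ((\v.v) true) then 9 else ((\w.6) 1))) else (\p.0)) (\q.false))
step 5: [let@0.0.1] ((if (true && (let z = 5 in false)) then (\u.(if ((\v.v) true) then 9 else ((\w.6) 1))) else (\p.0)) (\q.false))
step 6: [let@0.0.1] ((if (true && false) then (\u.(if ((\v.v) true) then 9 else ((\w.6) 1))) else (\p.0)) (\q.false))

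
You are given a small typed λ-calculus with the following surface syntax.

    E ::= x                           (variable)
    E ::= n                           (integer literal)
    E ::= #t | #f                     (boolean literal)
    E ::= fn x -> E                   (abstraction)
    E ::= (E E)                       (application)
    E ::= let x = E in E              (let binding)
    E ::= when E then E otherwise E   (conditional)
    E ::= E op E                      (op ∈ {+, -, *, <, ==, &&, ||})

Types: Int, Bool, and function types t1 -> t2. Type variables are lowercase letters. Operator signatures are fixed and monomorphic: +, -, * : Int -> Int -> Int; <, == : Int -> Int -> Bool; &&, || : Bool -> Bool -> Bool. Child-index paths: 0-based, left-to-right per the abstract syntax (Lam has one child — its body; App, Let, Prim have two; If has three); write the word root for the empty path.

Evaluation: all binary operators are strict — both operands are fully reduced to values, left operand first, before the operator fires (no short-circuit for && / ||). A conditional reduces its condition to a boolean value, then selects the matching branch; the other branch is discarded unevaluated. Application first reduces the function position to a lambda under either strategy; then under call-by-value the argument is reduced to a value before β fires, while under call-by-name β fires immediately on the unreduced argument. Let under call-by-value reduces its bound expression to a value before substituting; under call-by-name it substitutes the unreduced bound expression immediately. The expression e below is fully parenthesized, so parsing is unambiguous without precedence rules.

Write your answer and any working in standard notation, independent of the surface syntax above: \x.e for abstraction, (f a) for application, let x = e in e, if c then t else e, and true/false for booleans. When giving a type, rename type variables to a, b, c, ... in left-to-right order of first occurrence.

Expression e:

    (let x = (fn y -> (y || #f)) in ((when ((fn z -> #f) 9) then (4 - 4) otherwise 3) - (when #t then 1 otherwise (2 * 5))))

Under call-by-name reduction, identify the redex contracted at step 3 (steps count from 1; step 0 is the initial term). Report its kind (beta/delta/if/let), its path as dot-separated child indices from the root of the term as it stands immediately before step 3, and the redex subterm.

Trace:
step 0: (let x = (\y.(y || false)) in ((if ((\z.false) 9) then (4 - 4) else 3) - (if true then 1 else (2 * 5))))
step 1: [let@root] ((if ((\z.false) 9) then (4 - 4) else 3) - (if true then 1 else (2 * 5)))
step 2: [beta@0.0] ((if false then (4 - 4) else 3) - (if true then 1 else (2 * 5)))
step 3: [if@0] (3 - (if true then 1 else (2 * 5)))

Answer: if at 0 : (if false then (4 - 4) else 3)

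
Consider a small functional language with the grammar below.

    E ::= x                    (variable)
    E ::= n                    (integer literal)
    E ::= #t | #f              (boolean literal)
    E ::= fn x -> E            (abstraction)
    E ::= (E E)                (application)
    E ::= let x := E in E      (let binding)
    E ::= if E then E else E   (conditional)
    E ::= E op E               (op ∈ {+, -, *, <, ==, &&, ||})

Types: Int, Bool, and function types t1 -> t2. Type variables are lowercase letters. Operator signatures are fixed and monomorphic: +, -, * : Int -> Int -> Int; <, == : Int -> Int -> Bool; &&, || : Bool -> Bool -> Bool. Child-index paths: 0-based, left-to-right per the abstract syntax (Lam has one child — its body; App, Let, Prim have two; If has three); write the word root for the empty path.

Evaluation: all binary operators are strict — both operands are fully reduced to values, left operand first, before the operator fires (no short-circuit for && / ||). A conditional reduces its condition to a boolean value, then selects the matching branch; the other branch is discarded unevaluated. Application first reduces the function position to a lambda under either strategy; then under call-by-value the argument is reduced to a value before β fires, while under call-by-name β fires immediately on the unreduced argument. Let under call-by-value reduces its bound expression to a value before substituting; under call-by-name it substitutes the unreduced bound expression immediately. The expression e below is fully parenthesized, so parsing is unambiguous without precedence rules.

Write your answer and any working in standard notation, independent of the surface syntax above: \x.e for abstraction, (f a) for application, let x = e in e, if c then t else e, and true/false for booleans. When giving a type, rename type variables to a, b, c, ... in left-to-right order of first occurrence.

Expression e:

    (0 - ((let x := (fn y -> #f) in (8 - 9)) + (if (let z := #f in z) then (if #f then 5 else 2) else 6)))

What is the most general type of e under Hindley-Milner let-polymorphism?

Answer: Int

Working:
  unify Int ~ Int
\y._ : a -> Bool
let x : forall. a -> Bool
  unify Int ~ Int
  unify Int ~ Int
  unify Int ~ Int
let z : Bool
z : Bool
  unify Bool ~ Bool
  unify Bool ~ Bool
  unify Int ~ Int
  unify Int ~ Int
  unify Int ~ Int
  unify Int ~ Int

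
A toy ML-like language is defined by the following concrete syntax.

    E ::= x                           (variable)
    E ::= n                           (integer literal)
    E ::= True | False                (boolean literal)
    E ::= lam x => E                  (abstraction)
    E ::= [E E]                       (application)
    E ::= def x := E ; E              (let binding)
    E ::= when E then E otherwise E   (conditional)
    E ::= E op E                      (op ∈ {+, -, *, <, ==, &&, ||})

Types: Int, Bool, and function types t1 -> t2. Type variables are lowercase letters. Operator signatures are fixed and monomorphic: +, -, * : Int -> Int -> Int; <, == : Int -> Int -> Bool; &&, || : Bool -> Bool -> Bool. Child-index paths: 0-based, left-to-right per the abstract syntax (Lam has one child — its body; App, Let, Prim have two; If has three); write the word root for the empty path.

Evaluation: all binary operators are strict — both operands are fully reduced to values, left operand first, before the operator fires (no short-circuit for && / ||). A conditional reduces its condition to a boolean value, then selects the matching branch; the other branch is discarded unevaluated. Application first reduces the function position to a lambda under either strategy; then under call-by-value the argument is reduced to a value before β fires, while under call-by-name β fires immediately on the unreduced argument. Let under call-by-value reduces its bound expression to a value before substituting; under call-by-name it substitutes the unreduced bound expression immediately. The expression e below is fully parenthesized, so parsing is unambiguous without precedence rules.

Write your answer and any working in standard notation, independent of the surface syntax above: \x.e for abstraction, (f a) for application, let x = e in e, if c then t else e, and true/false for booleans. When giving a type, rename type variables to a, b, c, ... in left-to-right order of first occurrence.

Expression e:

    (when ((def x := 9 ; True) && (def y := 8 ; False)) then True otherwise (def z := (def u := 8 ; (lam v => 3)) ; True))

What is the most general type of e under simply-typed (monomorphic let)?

Answer: Bool

Working:
let x : Int
  unify Bool ~ Bool
let y : Int
  unify Bool ~ Bool
  unify Bool ~ Bool
let u : Int
\v._ : a -> Int
let z : a -> Int
  unify Bool ~ Bool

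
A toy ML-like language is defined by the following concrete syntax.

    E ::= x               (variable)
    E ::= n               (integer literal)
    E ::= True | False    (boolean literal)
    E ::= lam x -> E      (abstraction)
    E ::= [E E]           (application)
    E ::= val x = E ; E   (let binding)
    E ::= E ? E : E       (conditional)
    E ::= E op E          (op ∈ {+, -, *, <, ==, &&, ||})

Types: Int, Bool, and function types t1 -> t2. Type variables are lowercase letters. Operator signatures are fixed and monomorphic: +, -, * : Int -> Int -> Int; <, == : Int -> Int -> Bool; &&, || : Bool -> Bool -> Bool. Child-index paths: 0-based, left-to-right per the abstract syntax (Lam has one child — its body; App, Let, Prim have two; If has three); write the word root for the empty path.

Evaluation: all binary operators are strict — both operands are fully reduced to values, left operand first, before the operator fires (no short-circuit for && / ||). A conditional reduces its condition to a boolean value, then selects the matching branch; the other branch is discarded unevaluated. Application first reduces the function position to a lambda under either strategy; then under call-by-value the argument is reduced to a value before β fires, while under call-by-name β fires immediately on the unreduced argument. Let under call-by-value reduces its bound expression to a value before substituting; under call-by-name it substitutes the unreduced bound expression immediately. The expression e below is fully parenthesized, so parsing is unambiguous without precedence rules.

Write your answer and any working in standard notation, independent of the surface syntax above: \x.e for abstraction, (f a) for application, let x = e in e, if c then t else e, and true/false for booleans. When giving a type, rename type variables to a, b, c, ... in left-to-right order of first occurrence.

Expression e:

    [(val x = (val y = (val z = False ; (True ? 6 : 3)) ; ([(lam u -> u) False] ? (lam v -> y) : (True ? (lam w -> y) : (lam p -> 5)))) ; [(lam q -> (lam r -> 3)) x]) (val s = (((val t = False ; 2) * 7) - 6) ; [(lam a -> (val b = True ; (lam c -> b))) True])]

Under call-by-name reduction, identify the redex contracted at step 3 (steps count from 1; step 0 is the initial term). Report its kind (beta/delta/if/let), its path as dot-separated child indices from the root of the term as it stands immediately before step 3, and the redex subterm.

Answer: beta at root : ((\r.3) (let s = (((let t = false in 2) * 7) - 6) in ((\a.(let b = true in (\c.b))) true)))

Derivation:
step 0: ((let x = (let y = (let z = false in (if true then 6 else 3)) in (if ((\u.u) false) then (\v.y) else (if true then (\w.y) else (\p.5)))) in ((\q.(\r.3)) x)) (let s = (((let t = false in 2) * 7) - 6) in ((\a.(let b = true in (\c.b))) true)))
step 1: [let@0] (((\q.(\r.3)) (let y = (let z = false in (if true then 6 else 3)) in (if ((\u.u) false) then (\v.y) else (if true then (\w.y) else (\p.5))))) (let s = (((let t = false in 2) * 7) - 6) in ((\a.(let b = true in (\c.b))) true)))
step 2: [beta@0] ((\r.3) (let s = (((let t = false in 2) * 7) - 6) in ((\a.(let b = true in (\c.b))) true)))
step 3: [beta@root] 3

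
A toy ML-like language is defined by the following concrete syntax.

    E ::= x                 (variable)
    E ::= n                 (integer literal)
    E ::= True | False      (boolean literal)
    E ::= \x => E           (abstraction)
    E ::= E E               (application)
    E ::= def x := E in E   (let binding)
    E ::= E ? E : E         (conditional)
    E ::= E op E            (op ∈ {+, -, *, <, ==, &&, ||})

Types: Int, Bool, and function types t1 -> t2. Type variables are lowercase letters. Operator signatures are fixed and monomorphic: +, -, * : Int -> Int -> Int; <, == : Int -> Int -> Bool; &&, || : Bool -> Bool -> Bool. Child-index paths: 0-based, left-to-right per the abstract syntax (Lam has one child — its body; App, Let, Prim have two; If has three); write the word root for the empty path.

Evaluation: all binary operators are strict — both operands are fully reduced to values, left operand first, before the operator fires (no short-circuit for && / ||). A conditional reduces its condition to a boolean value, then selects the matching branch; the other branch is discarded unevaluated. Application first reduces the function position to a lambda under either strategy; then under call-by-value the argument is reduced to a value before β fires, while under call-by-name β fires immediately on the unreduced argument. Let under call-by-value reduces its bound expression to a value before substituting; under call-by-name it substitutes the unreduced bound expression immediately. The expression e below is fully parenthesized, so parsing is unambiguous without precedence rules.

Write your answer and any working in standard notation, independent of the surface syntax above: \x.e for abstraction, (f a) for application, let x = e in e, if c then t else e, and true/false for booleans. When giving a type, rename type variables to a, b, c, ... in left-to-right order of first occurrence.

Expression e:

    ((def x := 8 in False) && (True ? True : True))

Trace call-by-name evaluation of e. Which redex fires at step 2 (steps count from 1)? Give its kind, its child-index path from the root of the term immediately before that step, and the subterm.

Answer: if at 1 : (if true then true else true)

Working:
step 0: ((let x = 8 in false) && (if true then true else true))
step 1: [let@0] (false && (if true then true else true))
step 2: [if@1] (false && true)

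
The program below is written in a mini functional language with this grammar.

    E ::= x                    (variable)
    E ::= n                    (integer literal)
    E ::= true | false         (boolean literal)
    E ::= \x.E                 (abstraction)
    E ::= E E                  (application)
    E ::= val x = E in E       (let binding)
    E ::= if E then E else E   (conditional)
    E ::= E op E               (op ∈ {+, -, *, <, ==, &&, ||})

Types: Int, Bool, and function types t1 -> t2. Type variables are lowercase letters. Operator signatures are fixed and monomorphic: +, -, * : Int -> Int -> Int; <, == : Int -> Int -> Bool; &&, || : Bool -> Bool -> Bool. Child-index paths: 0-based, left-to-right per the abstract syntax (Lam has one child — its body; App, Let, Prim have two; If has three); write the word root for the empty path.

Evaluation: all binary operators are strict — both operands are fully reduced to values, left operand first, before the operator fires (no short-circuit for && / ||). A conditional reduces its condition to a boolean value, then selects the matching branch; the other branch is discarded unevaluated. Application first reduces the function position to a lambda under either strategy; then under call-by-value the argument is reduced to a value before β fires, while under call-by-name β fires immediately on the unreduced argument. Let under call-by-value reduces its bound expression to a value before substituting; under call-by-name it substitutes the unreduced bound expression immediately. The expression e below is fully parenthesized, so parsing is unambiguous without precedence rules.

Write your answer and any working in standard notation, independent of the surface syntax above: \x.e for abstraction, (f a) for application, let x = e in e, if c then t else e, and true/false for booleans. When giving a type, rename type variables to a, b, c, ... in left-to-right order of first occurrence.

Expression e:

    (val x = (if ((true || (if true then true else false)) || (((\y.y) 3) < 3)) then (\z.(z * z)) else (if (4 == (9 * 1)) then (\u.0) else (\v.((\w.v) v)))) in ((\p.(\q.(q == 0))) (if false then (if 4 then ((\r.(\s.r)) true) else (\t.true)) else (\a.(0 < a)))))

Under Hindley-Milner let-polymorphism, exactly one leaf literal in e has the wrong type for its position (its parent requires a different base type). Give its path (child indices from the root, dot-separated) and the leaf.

Answer: 1.1.1.0 : 4

Derivation:
  unify Bool ~ Bool
  unify Bool ~ Bool
  unify Bool ~ Bool
  unify Bool ~ Bool
  unify Bool ~ Bool
y : a
\y._ : a -> a
  unify a -> a ~ Int -> b
  unify a ~ Int
  unify Int ~ b
_ _ : Int
  unify Int ~ Int
  unify Int ~ Int
  unify Bool ~ Bool
  unify Bool ~ Bool
z : c
  unify c ~ Int
z : Int
  unify Int ~ Int
\z._ : Int -> Int
  unify Int ~ Int
  unify Int ~ Int
  unify Int ~ Int
  unify Int ~ Int
  unify Bool ~ Bool
\u._ : d -> Int
v : e
\w._ : f -> e
v : e
  unify f -> e ~ e -> g
  unify f ~ e
  unify e ~ g
_ _ : g
\v._ : g -> g
  unify d -> Int ~ g -> g
  unify d ~ g
  unify Int ~ g
  unify Int -> Int ~ Int -> Int
  unify Int ~ Int
  unify Int ~ Int
let x : Int -> Int
q : i
  unify i ~ Int
  unify Int ~ Int
\q._ : Int -> Bool
\p._ : h -> Int -> Bool
  unify Bool ~ Bool
  unify Int ~ Bool
  FAIL: mismatch Int ~ Bool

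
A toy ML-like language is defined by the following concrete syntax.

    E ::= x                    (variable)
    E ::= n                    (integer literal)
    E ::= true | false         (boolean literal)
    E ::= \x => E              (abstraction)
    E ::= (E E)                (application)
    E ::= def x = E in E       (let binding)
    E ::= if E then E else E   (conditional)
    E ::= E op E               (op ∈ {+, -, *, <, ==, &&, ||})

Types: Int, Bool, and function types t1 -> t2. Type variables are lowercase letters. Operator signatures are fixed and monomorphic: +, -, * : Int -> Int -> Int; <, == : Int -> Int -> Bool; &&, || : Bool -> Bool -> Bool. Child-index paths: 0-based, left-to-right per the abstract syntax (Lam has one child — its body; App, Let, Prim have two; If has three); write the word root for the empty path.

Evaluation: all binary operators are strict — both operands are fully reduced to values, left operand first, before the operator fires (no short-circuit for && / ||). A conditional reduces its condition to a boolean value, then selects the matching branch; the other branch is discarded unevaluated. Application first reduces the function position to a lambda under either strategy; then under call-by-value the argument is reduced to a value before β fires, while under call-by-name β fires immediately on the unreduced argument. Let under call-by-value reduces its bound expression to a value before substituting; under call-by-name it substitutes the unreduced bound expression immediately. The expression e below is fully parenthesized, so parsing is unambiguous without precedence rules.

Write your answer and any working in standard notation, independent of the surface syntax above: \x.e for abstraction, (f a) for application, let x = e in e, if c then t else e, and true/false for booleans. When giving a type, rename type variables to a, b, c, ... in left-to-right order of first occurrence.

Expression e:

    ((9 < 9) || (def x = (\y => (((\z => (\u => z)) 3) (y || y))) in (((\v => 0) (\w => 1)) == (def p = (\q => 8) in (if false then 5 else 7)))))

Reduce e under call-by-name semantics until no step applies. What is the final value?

Trace:
step 0: ((9 < 9) || (let x = (\y.(((\z.(\u.z)) 3) (y || y))) in (((\v.0) (\w.1)) == (let p = (\q.8) in (if false then 5 else 7)))))
step 1: [delta@0] (false || (let x = (\y.(((\z.(\u.z)) 3) (y || y))) in (((\v.0) (\w.1)) == (let p = (\q.8) in (if false then 5 else 7)))))
step 2: [let@1] (false || (((\v.0) (\w.1)) == (let p = (\q.8) in (if false then 5 else 7))))
step 3: [beta@1.0] (false || (0 == (let p = (\q.8) in (if false then 5 else 7))))
step 4: [let@1.1] (false || (0 == (if false then 5 else 7)))
step 5: [if@1.1] (false || (0 == 7))
step 6: [delta@1] (false || false)
step 7: [delta@root] false

Answer: false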